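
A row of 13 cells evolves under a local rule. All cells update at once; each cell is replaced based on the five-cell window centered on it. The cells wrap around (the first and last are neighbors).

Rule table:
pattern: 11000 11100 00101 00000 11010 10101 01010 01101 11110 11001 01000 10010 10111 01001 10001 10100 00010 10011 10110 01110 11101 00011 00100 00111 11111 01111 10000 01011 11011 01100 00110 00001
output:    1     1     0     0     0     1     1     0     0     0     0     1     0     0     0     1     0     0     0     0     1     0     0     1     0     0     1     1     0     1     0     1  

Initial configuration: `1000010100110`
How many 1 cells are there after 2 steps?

6

1011001100000
0101000111010
count of 1: 6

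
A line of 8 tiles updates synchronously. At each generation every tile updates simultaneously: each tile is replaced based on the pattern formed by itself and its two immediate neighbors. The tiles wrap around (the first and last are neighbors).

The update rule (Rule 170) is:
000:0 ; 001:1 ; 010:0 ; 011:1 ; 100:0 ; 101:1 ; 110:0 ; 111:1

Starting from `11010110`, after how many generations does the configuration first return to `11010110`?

10101101
01011011
10110110
01101101
11011010
10110101
01101011
11010110

8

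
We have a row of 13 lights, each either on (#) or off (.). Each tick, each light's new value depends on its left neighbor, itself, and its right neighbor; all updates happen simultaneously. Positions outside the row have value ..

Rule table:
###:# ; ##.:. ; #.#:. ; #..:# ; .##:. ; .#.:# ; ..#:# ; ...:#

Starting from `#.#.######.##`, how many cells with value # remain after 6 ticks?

8

tick 1: #.#..####....
tick 2: #.###.##.####
tick 3: #..#......##.
tick 4: ##########..#
tick 5: .########.###
tick 6: #.######...#.
count of #: 8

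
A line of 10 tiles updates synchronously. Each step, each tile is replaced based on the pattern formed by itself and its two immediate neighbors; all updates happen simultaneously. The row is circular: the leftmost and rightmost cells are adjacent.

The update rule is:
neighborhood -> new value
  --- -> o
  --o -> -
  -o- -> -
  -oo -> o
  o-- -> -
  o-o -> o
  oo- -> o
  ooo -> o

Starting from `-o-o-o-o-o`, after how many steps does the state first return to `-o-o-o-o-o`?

o-o-o-o-o-
-o-o-o-o-o

2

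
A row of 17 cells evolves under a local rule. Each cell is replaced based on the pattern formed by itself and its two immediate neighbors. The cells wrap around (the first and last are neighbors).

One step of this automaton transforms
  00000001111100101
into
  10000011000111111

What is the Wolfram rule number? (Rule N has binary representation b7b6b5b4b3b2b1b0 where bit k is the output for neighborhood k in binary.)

position 8: 111 → 0  (bit 7 = 0)
position 11: 110 → 1  (bit 6 = 1)
position 15: 101 → 1  (bit 5 = 1)
position 0: 100 → 1  (bit 4 = 1)
position 7: 011 → 1  (bit 3 = 1)
position 14: 010 → 1  (bit 2 = 1)
position 6: 001 → 1  (bit 1 = 1)
position 1: 000 → 0  (bit 0 = 0)
bits b7..b0 = 01111110 = 126

126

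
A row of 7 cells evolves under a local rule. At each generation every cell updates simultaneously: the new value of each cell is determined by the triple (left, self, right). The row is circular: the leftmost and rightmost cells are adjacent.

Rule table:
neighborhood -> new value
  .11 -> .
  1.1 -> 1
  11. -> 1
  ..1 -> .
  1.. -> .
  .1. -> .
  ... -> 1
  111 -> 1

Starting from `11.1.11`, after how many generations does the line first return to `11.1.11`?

7

111.1.1
1111.1.
.1111.1
1.1111.
.1.1111
1.1.111
11.1.11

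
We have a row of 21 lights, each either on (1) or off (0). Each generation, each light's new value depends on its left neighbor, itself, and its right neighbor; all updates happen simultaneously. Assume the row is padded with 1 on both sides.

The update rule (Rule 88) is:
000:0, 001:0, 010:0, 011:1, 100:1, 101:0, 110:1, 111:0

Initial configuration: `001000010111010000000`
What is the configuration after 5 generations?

010110010000000100100

100100000101001000000
110010000000100100000
011001000000010010000
011100100000001001000
010110010000000100100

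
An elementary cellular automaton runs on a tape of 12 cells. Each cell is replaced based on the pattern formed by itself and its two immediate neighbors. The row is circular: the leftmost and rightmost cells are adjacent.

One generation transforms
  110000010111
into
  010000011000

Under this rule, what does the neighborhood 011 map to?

At position 9 the neighborhood is 011; the next row has 0 there.

0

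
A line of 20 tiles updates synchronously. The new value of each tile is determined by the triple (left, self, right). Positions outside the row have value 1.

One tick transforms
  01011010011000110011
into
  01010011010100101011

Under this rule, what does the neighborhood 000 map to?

At position 12 the neighborhood is 000; the next row has 0 there.

0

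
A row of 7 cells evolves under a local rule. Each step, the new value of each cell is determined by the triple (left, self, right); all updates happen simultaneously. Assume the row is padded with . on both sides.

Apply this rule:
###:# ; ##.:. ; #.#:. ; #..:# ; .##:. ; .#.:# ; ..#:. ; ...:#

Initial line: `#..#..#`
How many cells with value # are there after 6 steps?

##.##.#
......#
#####.#
.###..#
..#.#.#
#.#.#.#
count of #: 4

4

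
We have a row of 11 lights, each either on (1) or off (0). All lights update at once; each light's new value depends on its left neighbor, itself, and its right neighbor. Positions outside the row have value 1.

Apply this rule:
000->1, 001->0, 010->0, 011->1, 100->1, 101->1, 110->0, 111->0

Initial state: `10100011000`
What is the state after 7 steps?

01011010110
10110101101
01101011011
11010110110
00101101101
10011011011
01010110110

01010110110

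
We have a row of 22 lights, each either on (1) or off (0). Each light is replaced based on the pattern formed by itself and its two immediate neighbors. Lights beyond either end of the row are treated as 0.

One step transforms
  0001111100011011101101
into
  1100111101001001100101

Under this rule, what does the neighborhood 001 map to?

At position 2 the neighborhood is 001; the next row has 0 there.

0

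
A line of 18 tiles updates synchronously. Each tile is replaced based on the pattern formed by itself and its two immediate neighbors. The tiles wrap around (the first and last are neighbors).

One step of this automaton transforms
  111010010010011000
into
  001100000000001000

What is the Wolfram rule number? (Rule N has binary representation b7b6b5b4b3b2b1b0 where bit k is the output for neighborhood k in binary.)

96

position 1: 111 → 0  (bit 7 = 0)
position 2: 110 → 1  (bit 6 = 1)
position 3: 101 → 1  (bit 5 = 1)
position 5: 100 → 0  (bit 4 = 0)
position 0: 011 → 0  (bit 3 = 0)
position 4: 010 → 0  (bit 2 = 0)
position 6: 001 → 0  (bit 1 = 0)
position 16: 000 → 0  (bit 0 = 0)
bits b7..b0 = 01100000 = 96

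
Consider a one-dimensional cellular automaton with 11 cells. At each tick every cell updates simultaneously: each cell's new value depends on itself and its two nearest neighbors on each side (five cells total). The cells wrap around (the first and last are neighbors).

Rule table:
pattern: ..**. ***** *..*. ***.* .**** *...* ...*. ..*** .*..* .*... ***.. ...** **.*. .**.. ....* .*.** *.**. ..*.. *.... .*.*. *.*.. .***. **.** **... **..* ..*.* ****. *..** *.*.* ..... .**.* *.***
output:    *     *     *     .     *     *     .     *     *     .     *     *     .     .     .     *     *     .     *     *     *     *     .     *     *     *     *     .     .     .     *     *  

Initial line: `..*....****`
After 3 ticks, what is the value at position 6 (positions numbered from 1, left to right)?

**..*.*****
***********
***********
position 6 holds *

*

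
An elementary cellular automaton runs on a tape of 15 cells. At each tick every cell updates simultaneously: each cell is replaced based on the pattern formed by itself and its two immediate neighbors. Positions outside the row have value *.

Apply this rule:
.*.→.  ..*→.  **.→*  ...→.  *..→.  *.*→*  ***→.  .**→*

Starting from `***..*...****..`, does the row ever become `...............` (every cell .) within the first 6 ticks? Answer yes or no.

..*......*..*..
...............
all cells are . at tick 2

yes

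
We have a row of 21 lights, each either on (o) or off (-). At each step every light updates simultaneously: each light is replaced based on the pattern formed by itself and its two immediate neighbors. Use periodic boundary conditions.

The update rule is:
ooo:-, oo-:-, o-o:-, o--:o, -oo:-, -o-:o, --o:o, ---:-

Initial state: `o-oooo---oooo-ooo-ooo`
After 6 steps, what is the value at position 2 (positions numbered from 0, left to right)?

------o-o------------
-----oo-oo-----------
----o-----o----------
---ooo---ooo---------
--o---o-o---o--------
-ooo-oo-oo-ooo-------
position 2 holds o

o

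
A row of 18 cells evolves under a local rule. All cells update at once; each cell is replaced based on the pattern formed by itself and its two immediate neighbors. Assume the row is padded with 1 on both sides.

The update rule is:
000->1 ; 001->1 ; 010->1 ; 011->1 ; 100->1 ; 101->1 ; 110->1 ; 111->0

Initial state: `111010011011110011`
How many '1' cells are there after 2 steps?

9

001111111110011110
111000000011110011
count of 1: 9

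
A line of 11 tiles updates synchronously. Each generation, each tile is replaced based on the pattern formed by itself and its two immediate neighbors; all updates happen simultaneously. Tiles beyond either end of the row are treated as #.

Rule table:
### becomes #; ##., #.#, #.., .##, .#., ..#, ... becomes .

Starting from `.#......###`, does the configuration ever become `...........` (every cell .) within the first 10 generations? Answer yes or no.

generation 1: .........##
generation 2: ..........#
generation 3: ...........
all cells are . at generation 3

yes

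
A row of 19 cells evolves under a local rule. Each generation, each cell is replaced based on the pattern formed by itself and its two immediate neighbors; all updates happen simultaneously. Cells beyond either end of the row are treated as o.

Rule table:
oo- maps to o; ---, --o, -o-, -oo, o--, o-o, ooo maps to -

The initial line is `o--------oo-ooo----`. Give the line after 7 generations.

o------------------

o---------o---o----
o------------------
o------------------  (fixed point — unchanged through generation 7)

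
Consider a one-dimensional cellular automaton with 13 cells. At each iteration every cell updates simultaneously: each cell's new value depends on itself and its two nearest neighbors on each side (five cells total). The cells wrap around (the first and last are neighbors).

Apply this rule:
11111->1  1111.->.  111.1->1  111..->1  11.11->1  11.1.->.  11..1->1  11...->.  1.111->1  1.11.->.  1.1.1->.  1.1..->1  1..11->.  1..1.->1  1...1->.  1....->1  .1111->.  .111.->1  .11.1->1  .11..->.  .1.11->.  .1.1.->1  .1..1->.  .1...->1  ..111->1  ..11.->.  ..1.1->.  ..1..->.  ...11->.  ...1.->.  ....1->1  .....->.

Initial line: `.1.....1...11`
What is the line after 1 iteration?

.111.1..1...1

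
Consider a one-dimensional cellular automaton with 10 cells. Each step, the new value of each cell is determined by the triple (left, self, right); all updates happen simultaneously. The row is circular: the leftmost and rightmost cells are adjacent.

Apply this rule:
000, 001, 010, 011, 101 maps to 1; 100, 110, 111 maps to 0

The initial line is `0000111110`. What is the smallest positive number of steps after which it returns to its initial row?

5

step 1: 1111100000
step 2: 1000001111
step 3: 0011111000
step 4: 1110000011
step 5: 0000111110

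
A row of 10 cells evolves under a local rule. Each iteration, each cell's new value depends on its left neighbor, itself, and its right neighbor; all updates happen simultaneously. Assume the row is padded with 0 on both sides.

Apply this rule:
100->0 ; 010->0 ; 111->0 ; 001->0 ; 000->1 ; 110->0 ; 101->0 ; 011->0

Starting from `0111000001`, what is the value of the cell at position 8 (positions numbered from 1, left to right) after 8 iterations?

0

0000011100
1111000001
0000011100  (repeats iteration 1; period 2)
iteration 8: 1111000001
position 8 holds 0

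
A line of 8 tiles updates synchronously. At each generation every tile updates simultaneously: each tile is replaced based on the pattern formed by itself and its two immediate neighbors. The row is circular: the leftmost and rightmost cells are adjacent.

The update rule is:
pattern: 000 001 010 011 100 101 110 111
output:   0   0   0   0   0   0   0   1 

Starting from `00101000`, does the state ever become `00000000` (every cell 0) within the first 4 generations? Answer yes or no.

generation 1: 00000000
all cells are 0 at generation 1

yes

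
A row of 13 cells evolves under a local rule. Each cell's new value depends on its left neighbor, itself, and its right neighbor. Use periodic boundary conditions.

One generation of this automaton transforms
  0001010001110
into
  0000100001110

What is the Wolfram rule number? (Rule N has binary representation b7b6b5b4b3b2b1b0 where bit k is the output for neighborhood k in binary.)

position 10: 111 → 1  (bit 7 = 1)
position 11: 110 → 1  (bit 6 = 1)
position 4: 101 → 1  (bit 5 = 1)
position 6: 100 → 0  (bit 4 = 0)
position 9: 011 → 1  (bit 3 = 1)
position 3: 010 → 0  (bit 2 = 0)
position 2: 001 → 0  (bit 1 = 0)
position 0: 000 → 0  (bit 0 = 0)
bits b7..b0 = 11101000 = 232

232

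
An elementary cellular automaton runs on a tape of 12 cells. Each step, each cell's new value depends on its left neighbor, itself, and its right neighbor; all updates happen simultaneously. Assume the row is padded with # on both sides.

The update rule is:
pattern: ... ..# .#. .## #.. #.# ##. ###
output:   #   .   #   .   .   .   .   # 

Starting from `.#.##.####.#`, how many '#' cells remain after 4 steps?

.#.....##...
.#.###....#.
.#..#..##.#.
.#..#.....#.
count of #: 3

3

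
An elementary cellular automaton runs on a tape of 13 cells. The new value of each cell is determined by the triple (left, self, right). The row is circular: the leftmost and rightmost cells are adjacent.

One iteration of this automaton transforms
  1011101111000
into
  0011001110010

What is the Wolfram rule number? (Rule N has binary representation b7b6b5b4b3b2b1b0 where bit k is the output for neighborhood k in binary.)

137

position 3: 111 → 1  (bit 7 = 1)
position 4: 110 → 0  (bit 6 = 0)
position 1: 101 → 0  (bit 5 = 0)
position 10: 100 → 0  (bit 4 = 0)
position 2: 011 → 1  (bit 3 = 1)
position 0: 010 → 0  (bit 2 = 0)
position 12: 001 → 0  (bit 1 = 0)
position 11: 000 → 1  (bit 0 = 1)
bits b7..b0 = 10001001 = 137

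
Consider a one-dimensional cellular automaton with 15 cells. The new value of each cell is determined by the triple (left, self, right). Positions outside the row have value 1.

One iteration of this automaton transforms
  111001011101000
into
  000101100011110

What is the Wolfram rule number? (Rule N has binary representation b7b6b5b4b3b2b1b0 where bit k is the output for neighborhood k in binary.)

53

position 0: 111 → 0  (bit 7 = 0)
position 2: 110 → 0  (bit 6 = 0)
position 6: 101 → 1  (bit 5 = 1)
position 3: 100 → 1  (bit 4 = 1)
position 7: 011 → 0  (bit 3 = 0)
position 5: 010 → 1  (bit 2 = 1)
position 4: 001 → 0  (bit 1 = 0)
position 13: 000 → 1  (bit 0 = 1)
bits b7..b0 = 00110101 = 53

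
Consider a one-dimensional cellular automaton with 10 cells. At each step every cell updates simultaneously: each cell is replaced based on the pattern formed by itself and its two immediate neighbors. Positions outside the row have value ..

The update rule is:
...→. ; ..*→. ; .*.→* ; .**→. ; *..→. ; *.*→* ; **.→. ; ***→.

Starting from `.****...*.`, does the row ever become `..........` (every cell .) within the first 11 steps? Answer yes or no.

no

........*.
........*.  (fixed point — unchanged through step 11)
step 11 is ........*., still not uniform .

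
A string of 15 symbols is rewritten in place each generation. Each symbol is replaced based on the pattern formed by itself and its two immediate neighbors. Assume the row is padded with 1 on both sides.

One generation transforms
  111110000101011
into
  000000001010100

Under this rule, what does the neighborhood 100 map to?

At position 5 the neighborhood is 100; the next row has 0 there.

0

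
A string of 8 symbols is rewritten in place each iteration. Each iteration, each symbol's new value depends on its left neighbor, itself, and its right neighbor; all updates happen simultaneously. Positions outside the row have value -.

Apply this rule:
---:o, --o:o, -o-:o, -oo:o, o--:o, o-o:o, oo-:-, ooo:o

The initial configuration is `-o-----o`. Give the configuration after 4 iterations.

oooooooo
ooooooo-
oooooo-o
ooooo-oo

ooooo-oo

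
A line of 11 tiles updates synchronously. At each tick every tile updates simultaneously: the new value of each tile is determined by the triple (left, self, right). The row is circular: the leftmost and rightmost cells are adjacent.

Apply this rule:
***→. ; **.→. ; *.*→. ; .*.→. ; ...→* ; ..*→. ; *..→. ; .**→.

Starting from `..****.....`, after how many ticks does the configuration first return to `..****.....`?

2

*......****
..****.....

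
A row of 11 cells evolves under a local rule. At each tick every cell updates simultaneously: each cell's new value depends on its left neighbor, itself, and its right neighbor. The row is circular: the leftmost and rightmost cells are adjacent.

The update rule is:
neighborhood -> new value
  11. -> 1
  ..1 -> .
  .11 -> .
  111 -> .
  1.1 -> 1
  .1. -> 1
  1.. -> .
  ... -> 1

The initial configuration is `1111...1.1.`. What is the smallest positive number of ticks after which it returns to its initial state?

11

...1.1.1111
.1.1111...1
111...1.1.1
..1.1.1111.
1.1111...1.
11...1.1.11
.1.1.1111..
.1111...1.1
1...1.1.111
1.1.1111...
1111...1.1.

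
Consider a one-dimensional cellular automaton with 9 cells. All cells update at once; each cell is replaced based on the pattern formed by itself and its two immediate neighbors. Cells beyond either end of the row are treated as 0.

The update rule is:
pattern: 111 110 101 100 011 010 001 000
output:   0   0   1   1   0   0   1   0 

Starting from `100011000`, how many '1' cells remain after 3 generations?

4

generation 1: 010100100
generation 2: 101011010
generation 3: 010100101
count of 1: 4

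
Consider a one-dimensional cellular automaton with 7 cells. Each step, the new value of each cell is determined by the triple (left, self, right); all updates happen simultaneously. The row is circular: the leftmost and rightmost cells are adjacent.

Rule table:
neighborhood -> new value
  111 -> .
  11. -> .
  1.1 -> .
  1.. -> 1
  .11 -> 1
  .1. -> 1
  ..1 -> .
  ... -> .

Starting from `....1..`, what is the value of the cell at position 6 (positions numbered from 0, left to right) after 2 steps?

1

....11.
....1.1
position 6 holds 1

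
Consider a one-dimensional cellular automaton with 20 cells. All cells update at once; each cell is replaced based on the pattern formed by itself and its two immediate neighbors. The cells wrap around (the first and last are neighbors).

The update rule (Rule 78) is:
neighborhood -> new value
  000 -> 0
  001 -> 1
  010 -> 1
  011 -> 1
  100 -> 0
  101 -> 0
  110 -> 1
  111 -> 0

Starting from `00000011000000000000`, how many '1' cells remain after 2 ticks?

tick 1: 00000111000000000000
tick 2: 00001101000000000000
count of 1: 3

3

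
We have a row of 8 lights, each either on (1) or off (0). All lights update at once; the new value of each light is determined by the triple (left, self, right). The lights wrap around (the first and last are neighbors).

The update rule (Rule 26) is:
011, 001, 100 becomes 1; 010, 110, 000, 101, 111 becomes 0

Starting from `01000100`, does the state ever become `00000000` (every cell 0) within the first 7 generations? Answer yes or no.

yes

generation 1: 10101010
generation 2: 00000000
all cells are 0 at generation 2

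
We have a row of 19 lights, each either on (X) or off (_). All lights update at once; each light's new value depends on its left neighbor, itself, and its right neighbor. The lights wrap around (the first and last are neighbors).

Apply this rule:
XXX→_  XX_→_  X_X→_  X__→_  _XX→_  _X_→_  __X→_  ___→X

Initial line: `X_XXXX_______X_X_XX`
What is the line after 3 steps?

_______XXXXX_______

_______XXXXX_______
XXXXXX_______XXXXXX
_______XXXXX_______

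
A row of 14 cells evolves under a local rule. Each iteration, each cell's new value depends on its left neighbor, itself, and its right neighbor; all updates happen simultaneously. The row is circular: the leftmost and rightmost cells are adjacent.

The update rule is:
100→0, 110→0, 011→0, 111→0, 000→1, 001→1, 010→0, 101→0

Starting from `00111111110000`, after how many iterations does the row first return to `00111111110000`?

28

11000000000111
00011111111000
11100000000011
00001111111100
11110000000001
00000111111110
11111000000000
00000011111111
01111100000000
10000001111111
00111110000000
11000000111111
00011111000000
11100000011111
00001111100000
11110000001111
00000111110000
11111000000111
00000011111000
11111100000011
00000001111100
11111110000001
00000000111110
11111111000000
00000000011111
01111111100000
10000000001111
00111111110000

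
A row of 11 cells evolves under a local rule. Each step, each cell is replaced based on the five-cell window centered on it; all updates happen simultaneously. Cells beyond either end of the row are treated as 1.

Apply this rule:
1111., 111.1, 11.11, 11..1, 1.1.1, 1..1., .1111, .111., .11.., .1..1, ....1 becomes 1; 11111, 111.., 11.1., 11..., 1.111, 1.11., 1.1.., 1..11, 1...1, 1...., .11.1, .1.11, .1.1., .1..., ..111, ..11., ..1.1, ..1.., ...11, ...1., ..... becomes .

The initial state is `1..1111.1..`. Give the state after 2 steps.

.1..111..1.
..1..1.11..

..1..1.11..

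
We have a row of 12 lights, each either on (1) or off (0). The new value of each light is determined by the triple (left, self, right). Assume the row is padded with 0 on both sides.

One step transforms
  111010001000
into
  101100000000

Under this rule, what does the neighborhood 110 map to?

1

At position 2 the neighborhood is 110; the next row has 1 there.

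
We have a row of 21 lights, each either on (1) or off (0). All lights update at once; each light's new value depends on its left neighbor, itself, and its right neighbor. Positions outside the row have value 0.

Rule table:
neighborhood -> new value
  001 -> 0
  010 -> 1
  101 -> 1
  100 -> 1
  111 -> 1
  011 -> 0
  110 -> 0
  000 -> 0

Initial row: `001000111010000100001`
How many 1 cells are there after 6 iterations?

5

001100010111000110001
000010011010100001001
000011000111110001101
000000100011101000011
000000110001011100000
000000001001101010000
count of 1: 5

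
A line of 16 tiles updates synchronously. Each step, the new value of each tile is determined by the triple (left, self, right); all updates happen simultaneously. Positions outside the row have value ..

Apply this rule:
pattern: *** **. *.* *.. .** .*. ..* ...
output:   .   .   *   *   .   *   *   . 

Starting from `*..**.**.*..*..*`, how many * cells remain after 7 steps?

3

***..*..********
...*****........
..*.....*.......
.***...***......
*...*.*...*.....
**.*****.***....
..*.....*...*...
count of *: 3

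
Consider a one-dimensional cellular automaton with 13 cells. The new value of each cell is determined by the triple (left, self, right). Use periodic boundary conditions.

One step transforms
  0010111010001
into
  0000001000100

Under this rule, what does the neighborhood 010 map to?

0

At position 2 the neighborhood is 010; the next row has 0 there.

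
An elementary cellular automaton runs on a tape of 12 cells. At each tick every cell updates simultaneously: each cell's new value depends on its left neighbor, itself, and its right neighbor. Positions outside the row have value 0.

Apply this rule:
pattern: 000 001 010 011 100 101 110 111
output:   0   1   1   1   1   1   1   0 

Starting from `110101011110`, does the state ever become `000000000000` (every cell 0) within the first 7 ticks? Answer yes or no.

111111110011
100000011111
110000110001
111001111011
101111001111
111001111001
101111001111
tick 7 is 101111001111, still not uniform 0

no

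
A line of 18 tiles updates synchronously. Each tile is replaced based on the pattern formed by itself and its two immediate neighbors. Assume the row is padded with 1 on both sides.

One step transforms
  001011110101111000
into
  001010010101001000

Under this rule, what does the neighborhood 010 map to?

1

At position 2 the neighborhood is 010; the next row has 1 there.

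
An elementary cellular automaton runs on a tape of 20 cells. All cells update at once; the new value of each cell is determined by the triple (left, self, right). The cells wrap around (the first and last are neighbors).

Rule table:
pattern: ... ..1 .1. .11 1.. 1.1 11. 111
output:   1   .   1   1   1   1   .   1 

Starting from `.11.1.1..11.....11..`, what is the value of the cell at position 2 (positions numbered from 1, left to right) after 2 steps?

.1.11111.1.1111.1.11
1111111.111111.1111.
position 2 holds 1

1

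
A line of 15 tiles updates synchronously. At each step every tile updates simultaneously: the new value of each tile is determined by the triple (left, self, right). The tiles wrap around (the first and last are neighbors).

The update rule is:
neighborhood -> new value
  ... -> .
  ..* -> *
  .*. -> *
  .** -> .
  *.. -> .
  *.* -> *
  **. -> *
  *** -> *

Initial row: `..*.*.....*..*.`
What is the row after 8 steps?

.**********.***

.****....**.**.
*.***...*.**.*.
**.**..***.****
***.*.*.***.***
********.***.**
*********.***.*
**********.***.
.**********.***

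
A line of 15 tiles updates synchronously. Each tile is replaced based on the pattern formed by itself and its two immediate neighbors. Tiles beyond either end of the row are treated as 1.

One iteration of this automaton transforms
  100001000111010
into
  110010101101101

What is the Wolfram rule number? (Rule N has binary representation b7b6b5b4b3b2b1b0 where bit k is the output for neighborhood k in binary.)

position 10: 111 → 0  (bit 7 = 0)
position 0: 110 → 1  (bit 6 = 1)
position 12: 101 → 1  (bit 5 = 1)
position 1: 100 → 1  (bit 4 = 1)
position 9: 011 → 1  (bit 3 = 1)
position 5: 010 → 0  (bit 2 = 0)
position 4: 001 → 1  (bit 1 = 1)
position 2: 000 → 0  (bit 0 = 0)
bits b7..b0 = 01111010 = 122

122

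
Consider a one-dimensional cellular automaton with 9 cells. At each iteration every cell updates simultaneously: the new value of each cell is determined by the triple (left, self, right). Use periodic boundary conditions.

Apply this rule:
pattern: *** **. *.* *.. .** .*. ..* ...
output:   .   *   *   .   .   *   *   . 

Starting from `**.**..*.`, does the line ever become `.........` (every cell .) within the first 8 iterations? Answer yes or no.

no

.**.*.***
*.****..*
**...*.*.
.*..*****
**.*....*
.***...*.
*..*..**.
*.**.*.**
iteration 8 is *.**.*.**, still not uniform .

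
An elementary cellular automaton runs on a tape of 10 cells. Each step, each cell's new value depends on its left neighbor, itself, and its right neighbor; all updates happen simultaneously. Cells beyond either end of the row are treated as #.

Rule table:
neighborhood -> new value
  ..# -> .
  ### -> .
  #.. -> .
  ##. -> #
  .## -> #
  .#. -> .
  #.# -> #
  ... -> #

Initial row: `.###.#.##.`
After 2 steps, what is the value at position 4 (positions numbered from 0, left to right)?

#

##.##.####
.######...
position 4 holds #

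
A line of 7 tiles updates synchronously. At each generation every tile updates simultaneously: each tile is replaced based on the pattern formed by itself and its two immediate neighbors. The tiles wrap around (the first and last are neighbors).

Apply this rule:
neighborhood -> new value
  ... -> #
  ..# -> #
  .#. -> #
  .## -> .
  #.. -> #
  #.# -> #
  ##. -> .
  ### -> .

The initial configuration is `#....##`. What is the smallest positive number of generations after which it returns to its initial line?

2

.####..
#....##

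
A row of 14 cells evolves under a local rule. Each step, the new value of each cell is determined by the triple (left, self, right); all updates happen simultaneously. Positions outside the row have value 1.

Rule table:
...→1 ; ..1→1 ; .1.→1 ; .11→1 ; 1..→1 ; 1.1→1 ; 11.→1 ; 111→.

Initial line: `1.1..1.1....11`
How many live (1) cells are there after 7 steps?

13

step 1: 1111111111111.
step 2: ............11
step 3: 1111111111111.  (repeats step 1; period 2)
step 7: 1111111111111.
count of 1: 13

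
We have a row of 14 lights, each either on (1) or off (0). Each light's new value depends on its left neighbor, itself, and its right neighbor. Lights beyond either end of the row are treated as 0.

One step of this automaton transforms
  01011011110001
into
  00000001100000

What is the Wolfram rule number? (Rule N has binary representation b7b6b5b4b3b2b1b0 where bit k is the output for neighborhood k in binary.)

position 7: 111 → 1  (bit 7 = 1)
position 4: 110 → 0  (bit 6 = 0)
position 2: 101 → 0  (bit 5 = 0)
position 10: 100 → 0  (bit 4 = 0)
position 3: 011 → 0  (bit 3 = 0)
position 1: 010 → 0  (bit 2 = 0)
position 0: 001 → 0  (bit 1 = 0)
position 11: 000 → 0  (bit 0 = 0)
bits b7..b0 = 10000000 = 128

128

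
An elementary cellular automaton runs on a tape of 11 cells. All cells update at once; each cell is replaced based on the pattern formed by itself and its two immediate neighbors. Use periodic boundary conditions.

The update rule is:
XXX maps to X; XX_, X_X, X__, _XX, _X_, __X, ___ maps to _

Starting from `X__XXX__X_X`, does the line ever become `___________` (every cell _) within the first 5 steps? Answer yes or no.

yes

step 1: ____X______
step 2: ___________
all cells are _ at step 2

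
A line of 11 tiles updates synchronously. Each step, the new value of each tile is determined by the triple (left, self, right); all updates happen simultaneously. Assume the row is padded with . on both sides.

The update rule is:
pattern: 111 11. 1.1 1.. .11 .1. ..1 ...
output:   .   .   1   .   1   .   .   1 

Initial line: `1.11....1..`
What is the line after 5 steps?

step 1: .11..11...1
step 2: .1...1..1..
step 3: ...1......1
step 4: 11...1111..
step 5: 1..1.1....1

1..1.1....1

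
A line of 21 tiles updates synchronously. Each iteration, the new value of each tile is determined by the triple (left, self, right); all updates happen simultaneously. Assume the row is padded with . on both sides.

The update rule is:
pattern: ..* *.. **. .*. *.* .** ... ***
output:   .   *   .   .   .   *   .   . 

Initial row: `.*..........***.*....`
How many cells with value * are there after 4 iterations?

3

iteration 1: ..*.........*....*...
iteration 2: ...*.........*....*..
iteration 3: ....*.........*....*.
iteration 4: .....*.........*....*
count of *: 3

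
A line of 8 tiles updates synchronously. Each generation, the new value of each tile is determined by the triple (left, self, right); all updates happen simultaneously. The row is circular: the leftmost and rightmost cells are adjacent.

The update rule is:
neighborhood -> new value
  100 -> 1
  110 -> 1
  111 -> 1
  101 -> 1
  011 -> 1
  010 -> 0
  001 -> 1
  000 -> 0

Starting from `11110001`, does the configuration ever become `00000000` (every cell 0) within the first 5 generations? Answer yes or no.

generation 1: 11111011
generation 2: 11111111
generation 3: 11111111  (fixed point — unchanged through generation 5)
generation 5 is 11111111, still not uniform 0

no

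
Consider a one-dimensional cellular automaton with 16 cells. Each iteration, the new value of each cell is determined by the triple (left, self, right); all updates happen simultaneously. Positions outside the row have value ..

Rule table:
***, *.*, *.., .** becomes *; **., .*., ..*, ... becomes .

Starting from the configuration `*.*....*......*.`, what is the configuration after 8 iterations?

iteration 1: .*.*....*......*
iteration 2: ..*.*....*......
iteration 3: ...*.*....*.....
iteration 4: ....*.*....*....
iteration 5: .....*.*....*...
iteration 6: ......*.*....*..
iteration 7: .......*.*....*.
iteration 8: ........*.*....*

........*.*....*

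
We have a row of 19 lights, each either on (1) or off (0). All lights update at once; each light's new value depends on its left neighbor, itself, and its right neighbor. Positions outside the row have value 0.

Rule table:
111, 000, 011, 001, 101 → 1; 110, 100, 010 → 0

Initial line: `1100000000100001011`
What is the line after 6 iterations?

1001111111001110110
0011111110011101100
1111111100111011001
1111111001110110010
1111110011101100100
1111100111011001001

1111100111011001001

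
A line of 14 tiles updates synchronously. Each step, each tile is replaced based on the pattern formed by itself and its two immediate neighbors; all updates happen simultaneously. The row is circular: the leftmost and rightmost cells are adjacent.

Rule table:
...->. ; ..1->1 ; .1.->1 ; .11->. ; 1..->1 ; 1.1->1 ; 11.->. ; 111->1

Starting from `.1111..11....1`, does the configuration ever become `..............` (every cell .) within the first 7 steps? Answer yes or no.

1.11.11..1..11
.1..1..11111.1
1111111.111.11
111111.1.1.1.1
11111.1111111.
.111.1.11111.1
1.1.111.111.11
step 7 is 1.1.111.111.11, still not uniform .

no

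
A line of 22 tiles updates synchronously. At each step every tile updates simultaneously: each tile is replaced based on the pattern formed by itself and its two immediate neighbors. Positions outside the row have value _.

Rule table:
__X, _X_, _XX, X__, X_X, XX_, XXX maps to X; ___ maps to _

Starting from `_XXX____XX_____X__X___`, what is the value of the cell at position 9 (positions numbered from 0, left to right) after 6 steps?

step 1: XXXXX__XXXX___XXXXXX__
step 2: XXXXXXXXXXXX_XXXXXXXX_
step 3: XXXXXXXXXXXXXXXXXXXXXX
step 4: XXXXXXXXXXXXXXXXXXXXXX  (fixed point — unchanged through step 6)
position 9 holds X

X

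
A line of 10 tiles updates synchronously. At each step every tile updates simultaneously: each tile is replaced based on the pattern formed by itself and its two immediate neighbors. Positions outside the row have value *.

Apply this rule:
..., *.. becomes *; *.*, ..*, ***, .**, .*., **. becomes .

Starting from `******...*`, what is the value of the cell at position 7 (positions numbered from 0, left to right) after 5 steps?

......**..
*****...*.
.....**...
****...**.
....**....
position 7 holds .

.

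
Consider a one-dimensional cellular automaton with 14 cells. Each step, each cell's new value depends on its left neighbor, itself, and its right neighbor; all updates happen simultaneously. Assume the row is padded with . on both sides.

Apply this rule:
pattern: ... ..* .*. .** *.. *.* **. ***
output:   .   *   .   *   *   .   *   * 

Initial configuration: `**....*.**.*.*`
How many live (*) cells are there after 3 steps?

***..*..**....
*****.*****...
*****.******..
count of *: 11

11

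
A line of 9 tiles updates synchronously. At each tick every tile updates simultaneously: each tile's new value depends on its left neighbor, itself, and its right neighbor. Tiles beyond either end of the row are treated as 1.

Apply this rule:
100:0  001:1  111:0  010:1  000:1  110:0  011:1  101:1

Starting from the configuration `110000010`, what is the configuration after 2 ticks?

011100000

tick 1: 000111111
tick 2: 011100000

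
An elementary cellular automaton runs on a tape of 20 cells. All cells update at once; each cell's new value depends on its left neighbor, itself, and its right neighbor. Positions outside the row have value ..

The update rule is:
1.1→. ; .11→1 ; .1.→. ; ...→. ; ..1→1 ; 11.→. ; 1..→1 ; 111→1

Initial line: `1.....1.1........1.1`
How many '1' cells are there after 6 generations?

.1...1...1......1...
1.1.1.1.1.1....1.1..
...........1..1...1.
..........1.11.1.1.1
.........1..1.......
........1.11.1......
count of 1: 4

4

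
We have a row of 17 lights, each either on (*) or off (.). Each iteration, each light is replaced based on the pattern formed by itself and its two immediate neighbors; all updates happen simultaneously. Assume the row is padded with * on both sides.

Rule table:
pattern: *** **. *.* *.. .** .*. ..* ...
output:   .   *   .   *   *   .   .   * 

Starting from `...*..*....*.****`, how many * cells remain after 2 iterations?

9

**..*..***...*...
.**..*.*.***..**.
count of *: 9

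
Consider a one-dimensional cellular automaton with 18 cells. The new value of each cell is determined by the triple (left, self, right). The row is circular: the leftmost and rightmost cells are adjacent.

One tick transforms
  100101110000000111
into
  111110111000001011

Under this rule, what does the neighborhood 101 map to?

1

At position 4 the neighborhood is 101; the next row has 1 there.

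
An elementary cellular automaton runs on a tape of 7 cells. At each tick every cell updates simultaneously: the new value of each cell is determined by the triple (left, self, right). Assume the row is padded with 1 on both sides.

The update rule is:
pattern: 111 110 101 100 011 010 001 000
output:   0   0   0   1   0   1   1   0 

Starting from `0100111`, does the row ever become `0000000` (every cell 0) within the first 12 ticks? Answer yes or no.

yes

0111000
0000101
1001100
0110011
0001100
1010011
0011100
1100011
0010100
1110111
0000000
all cells are 0 at tick 11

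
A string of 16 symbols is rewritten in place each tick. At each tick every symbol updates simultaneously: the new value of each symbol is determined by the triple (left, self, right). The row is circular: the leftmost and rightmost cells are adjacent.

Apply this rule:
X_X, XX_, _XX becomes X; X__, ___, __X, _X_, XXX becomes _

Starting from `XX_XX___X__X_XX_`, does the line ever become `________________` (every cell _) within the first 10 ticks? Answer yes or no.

yes

XXXXX_______XXXX
____X_______X___
________________
all cells are _ at tick 3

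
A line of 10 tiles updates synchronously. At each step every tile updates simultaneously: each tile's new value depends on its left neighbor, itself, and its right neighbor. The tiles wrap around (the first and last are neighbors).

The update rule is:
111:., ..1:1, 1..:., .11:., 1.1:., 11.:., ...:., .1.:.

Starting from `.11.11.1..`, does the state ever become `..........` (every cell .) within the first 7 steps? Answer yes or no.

no

1.........
.........1
........1.
.......1..
......1...
.....1....
....1.....
step 7 is ....1....., still not uniform .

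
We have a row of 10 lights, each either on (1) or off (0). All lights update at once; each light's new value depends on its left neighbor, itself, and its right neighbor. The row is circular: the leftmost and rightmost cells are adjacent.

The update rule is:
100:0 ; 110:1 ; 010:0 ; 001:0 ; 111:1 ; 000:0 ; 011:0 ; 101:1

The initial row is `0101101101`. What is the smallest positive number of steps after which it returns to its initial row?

10

1010110110
0101011011
1010101101
1101010110
0110101011
1011010101
1101101010
0110110101
1011011010
0101101101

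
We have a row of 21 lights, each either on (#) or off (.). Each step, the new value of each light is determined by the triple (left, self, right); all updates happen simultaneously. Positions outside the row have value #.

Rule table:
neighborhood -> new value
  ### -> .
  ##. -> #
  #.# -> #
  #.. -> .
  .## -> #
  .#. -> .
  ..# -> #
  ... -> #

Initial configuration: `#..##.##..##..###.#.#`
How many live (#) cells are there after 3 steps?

#.######.###.##.##.##
###....###.#########.
..#.####.###.......##
count of #: 10

10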